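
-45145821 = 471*(-95851)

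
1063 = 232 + 831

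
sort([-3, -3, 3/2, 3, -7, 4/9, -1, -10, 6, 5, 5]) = [-10, -7, -3, -3, -1, 4/9, 3/2, 3, 5, 5, 6]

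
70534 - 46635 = 23899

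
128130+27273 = 155403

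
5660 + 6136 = 11796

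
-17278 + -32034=-49312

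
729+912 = 1641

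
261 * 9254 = 2415294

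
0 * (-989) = 0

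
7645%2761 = 2123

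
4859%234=179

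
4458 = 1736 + 2722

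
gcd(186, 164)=2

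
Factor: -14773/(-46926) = 2^(-1) * 3^(-3) * 17^1 = 17/54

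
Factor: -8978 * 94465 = -1 * 2^1 * 5^1 * 7^1 * 67^2 * 2699^1 = -848106770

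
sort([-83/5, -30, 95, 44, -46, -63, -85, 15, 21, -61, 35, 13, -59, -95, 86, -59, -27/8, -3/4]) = [-95, -85, -63, -61, -59, -59, -46, -30, -83/5, -27/8, -3/4, 13, 15, 21, 35, 44, 86, 95]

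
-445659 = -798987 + 353328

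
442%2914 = 442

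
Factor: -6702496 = -1 * 2^5 * 43^1 * 4871^1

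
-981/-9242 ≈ 0.106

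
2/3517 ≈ 0.000569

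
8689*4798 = 41689822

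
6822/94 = 72 + 27/47 ≈ 72.57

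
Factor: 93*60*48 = 2^6*3^3*5^1*31^1 = 267840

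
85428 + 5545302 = 5630730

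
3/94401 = 1/31467 ≈ 0.0000318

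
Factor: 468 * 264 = 2^5 * 3^3 * 11^1 * 13^1 = 123552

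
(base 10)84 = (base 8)124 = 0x54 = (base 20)44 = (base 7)150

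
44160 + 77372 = 121532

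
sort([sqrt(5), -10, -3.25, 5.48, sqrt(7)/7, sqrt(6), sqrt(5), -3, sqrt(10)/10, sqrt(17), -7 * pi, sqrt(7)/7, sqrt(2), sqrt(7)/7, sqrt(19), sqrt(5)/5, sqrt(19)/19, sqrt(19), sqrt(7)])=[-7 * pi, -10, -3.25, -3, sqrt(19)/19, sqrt(10)/10, sqrt(7)/7, sqrt(7)/7, sqrt(7)/7, sqrt(5)/5, sqrt(2), sqrt(5), sqrt(5), sqrt(6), sqrt(7), sqrt(17), sqrt(19), sqrt(19), 5.48]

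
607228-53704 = 553524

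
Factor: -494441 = -1*494441^1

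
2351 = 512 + 1839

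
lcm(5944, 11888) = 11888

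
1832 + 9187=11019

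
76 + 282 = 358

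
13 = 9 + 4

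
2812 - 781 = 2031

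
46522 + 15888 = 62410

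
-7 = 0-7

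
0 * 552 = 0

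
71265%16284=6129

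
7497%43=15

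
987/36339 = 329/12113 ≈ 0.0272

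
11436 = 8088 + 3348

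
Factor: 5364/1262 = 2^1*3^2*149^1*631^(-1) = 2682/631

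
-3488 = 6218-9706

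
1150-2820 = -1670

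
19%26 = 19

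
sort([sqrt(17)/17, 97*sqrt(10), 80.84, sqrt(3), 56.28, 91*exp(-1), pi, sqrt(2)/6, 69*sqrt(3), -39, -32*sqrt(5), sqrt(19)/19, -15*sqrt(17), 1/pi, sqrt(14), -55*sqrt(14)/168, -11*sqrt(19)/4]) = [-32*sqrt(5), -15*sqrt(17), -39, -11*sqrt(19)/4, -55*sqrt(14)/168, sqrt(19)/19, sqrt(2)/6, sqrt(17)/17, 1/pi, sqrt(3), pi, sqrt(14), 91*exp(-1), 56.28, 80.84, 69*sqrt(3), 97*sqrt(10)]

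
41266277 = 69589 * 593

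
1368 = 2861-1493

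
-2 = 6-8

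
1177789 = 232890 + 944899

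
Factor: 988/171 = 2^2 * 3^(-2) * 13^1 = 52/9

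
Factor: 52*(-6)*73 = -1*2^3*3^1*13^1*73^1 = -22776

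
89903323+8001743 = 97905066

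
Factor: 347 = 347^1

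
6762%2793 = 1176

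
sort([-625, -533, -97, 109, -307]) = [-625, -533, -307, -97, 109]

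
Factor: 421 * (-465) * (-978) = 2^1 * 3^2 * 5^1 * 31^1 * 163^1 * 421^1 = 191458170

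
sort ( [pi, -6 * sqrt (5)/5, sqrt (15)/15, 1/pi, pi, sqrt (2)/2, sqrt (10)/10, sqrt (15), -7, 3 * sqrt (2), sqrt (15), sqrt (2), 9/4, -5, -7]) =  [-7, -7, -5, -6 * sqrt (5)/5, sqrt (15)/15, sqrt (10)/10, 1/pi, sqrt (2)/2, sqrt (2), 9/4, pi, pi, sqrt (15), sqrt (15), 3 * sqrt (2)]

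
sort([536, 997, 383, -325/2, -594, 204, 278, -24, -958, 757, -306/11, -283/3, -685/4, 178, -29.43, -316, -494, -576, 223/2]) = [-958, -594, -576, -494, -316, -685/4, -325/2, -283/3, -29.43, -306/11, -24, 223/2, 178, 204, 278, 383, 536, 757, 997]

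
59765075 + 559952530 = 619717605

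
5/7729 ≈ 0.000647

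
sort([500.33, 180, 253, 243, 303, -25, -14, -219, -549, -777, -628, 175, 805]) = [-777, -628, -549, -219, -25, -14, 175, 180, 243, 253, 303, 500.33, 805]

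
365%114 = 23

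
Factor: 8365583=23^1*557^1*653^1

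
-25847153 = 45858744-71705897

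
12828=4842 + 7986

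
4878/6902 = 2439/3451 ≈ 0.707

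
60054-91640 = -31586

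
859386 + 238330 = 1097716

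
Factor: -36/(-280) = 2^(-1)*3^2*5^(-1)*7^(-1) = 9/70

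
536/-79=-6-62/79 ≈ -6.78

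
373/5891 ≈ 0.0633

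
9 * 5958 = 53622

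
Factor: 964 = 2^2*241^1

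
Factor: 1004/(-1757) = -1 * 2^2 * 7^(-1) = -4/7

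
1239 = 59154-57915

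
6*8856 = 53136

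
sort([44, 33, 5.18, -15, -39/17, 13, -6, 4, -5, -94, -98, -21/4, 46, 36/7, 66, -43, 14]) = [-98, -94, -43, -15, -6, -21/4, -5, -39/17, 4, 36/7, 5.18, 13, 14, 33, 44, 46, 66]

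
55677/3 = 18559 = 18559.00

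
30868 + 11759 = 42627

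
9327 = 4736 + 4591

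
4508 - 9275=-4767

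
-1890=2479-4369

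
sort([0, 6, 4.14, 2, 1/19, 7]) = [0, 1/19, 2, 4.14, 6, 7]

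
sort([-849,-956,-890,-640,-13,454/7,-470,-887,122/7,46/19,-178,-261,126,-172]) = [-956,-890,-887,-849,-640,-470,-261,-178,-172,-13,46/19,122/7,454/7,126]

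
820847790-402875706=417972084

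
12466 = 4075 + 8391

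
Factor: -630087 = -1*3^1*139^1*1511^1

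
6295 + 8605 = 14900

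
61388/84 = 15347/21 ≈ 730.81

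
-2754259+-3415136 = -6169395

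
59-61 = -2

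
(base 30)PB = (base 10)761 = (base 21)1F5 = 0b1011111001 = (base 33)N2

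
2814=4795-1981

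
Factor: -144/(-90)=2^3 * 5^(-1)=8/5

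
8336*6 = 50016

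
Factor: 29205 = 3^2*5^1*11^1*59^1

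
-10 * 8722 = -87220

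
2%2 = 0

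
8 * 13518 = 108144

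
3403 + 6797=10200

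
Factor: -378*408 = -1*2^4*3^4*7^1*17^1 = -154224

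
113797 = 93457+20340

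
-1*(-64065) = 64065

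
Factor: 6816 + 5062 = 2^1 * 5939^1 = 11878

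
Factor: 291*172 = 2^2*3^1*43^1*97^1 = 50052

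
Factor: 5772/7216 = 2^(-2)*3^1*11^(-1)*13^1*37^1*41^(-1) = 1443/1804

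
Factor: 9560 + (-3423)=17^1*19^2=6137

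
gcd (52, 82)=2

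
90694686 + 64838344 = 155533030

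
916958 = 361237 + 555721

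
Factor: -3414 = -1 * 2^1 * 3^1 * 569^1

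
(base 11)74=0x51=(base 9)100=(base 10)81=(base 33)2f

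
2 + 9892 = 9894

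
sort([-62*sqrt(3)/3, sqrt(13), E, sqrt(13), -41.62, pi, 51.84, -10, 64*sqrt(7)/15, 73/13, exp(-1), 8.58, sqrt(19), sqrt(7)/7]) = [-41.62, -62*sqrt(3)/3, -10, exp(-1), sqrt(7)/7, E, pi, sqrt(13), sqrt(13), sqrt(19), 73/13, 8.58, 64*sqrt(7)/15, 51.84]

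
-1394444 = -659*2116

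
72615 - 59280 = 13335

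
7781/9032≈0.861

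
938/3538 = 469/1769 ≈ 0.265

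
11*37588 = 413468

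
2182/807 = 2 + 568/807 ≈ 2.70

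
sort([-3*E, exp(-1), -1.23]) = [-3*E, -1.23, exp(-1)]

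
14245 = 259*55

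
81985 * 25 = 2049625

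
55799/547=102+5/547 ≈ 102.01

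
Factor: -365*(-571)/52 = 2^(-2)*5^1*13^(-1)*73^1*571^1 = 208415/52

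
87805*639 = 56107395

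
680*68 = 46240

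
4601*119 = 547519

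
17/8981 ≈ 0.00189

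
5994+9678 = 15672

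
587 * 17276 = 10141012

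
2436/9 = 812/3 ≈ 270.67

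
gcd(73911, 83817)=3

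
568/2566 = 284/1283 ≈ 0.221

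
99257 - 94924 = 4333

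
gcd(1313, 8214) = 1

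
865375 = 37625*23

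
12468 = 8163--4305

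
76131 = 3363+72768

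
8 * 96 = 768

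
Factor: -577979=-1*577979^1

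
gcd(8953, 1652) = 7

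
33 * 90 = 2970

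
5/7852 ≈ 0.000637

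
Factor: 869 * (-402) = -1 * 2^1 * 3^1 * 11^1 * 67^1 * 79^1 = -349338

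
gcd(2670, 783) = 3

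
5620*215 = 1208300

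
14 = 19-5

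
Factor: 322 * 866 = 2^2 * 7^1 * 23^1 * 433^1 = 278852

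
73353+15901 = 89254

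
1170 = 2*585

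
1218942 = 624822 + 594120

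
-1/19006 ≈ -0.0000526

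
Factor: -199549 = -1 * 7^1 * 29^1 * 983^1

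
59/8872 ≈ 0.00665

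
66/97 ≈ 0.680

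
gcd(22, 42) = 2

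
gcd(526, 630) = 2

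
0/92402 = 0 = 0.00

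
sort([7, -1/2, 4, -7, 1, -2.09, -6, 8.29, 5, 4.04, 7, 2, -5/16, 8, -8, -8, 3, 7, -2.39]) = [-8, -8, -7, -6, -2.39, -2.09, -1/2, -5/16, 1, 2, 3, 4, 4.04, 5, 7, 7, 7, 8, 8.29]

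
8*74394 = 595152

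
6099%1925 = 324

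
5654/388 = 14 + 111/194 ≈ 14.57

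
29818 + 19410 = 49228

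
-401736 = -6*66956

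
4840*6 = 29040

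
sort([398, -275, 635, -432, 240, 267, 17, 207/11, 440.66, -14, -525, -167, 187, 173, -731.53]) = [-731.53, -525, -432, -275, -167, -14, 17, 207/11, 173, 187, 240, 267, 398, 440.66, 635]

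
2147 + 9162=11309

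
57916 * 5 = 289580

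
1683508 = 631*2668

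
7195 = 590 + 6605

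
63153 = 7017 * 9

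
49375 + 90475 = 139850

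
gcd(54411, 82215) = 21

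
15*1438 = 21570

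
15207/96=158 + 13/32 ≈ 158.41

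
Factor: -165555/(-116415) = 199^(-1) * 283^1 = 283/199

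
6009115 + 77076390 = 83085505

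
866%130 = 86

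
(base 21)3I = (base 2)1010001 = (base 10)81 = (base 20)41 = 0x51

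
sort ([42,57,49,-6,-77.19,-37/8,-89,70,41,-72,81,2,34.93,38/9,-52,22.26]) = [-89,-77.19,-72,-52,-6,-37/8,2,38/9,22.26,34.93,41,42,49,57,70,81]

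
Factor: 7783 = 43^1 * 181^1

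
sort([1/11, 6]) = [1/11, 6]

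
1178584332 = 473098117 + 705486215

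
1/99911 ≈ 0.0000100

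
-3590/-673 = 5 + 225/673≈5.33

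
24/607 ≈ 0.0395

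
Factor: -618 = -1*2^1*3^1*103^1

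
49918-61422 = -11504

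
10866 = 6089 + 4777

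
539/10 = 53+9/10 = 53.90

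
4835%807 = 800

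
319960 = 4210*76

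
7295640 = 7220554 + 75086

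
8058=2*4029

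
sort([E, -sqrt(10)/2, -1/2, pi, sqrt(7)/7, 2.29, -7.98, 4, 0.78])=[-7.98, -sqrt(10)/2, -1/2, sqrt(7)/7, 0.78, 2.29, E, pi, 4]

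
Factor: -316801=-1 * 316801^1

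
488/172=2 + 36/43≈2.84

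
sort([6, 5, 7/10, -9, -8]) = [-9, -8, 7/10, 5, 6]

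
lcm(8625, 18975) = 94875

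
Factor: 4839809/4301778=2^(-1)*3^(-1)*131^(-1)*421^(-1)*372293^1=372293/330906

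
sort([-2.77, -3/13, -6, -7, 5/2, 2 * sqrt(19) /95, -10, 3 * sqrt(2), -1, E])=[-10, -7, -6, -2.77, -1, -3/13, 2 * sqrt(19) /95, 5/2, E, 3 * sqrt(2)]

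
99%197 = 99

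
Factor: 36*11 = 2^2*3^2*11^1 = 396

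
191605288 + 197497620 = 389102908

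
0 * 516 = 0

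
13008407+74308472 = 87316879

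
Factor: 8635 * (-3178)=-1 * 2^1 * 5^1 * 7^1 * 11^1 * 157^1 * 227^1=-27442030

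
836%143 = 121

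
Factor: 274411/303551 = 137^1*2003^1*303551^(-1)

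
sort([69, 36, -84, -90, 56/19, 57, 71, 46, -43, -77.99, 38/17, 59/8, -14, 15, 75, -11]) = [-90, -84, -77.99, -43, -14, -11, 38/17, 56/19, 59/8, 15, 36, 46, 57, 69, 71, 75]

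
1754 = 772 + 982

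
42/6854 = 21/3427≈0.00613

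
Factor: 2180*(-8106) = -1*2^3*3^1*5^1*7^1*109^1*193^1 = -17671080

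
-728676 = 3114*(-234)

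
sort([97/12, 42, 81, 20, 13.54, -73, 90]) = [-73, 97/12, 13.54, 20, 42, 81, 90]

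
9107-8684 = 423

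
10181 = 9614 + 567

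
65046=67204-2158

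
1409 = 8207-6798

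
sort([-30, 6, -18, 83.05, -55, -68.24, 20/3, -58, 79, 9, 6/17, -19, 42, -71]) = [-71, -68.24, -58, -55, -30, -19, -18, 6/17, 6, 20/3, 9, 42, 79, 83.05]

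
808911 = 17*47583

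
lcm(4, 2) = 4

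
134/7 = 19+1/7 ≈ 19.14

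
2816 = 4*704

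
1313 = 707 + 606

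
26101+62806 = 88907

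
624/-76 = -8-4/19 ≈ -8.21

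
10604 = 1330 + 9274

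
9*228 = 2052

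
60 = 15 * 4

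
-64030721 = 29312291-93343012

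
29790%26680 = 3110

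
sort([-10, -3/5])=[-10, -3/5]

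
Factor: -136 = -1 * 2^3 * 17^1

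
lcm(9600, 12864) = 643200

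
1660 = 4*415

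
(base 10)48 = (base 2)110000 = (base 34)1e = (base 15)33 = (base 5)143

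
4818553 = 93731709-88913156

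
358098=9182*39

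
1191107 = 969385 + 221722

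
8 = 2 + 6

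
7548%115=73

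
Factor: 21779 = 29^1 * 751^1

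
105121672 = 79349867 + 25771805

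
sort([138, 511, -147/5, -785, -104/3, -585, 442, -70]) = [-785, -585, -70, -104/3, -147/5, 138, 442, 511]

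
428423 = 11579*37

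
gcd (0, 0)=0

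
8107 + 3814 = 11921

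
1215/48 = 25+5/16 ≈ 25.31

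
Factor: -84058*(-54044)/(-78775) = -1*2^3*5^(-2)*13^1*23^(-1)*53^1*59^1*61^1*137^(-1)*229^1 = -4542830552/78775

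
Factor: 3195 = 3^2*5^1*71^1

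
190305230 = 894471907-704166677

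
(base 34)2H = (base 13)67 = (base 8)125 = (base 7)151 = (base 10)85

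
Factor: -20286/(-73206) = 23^1*83^(-1) = 23/83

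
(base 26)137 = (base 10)761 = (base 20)1i1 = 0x2f9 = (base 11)632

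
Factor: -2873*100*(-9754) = 2^3*5^2*13^2*17^1*4877^1 = 2802324200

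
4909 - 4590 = 319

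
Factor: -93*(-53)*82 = 2^1*3^1*31^1*41^1*53^1 = 404178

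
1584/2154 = 264/359 ≈ 0.735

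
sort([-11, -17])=[-17, -11]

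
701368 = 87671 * 8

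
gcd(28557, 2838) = 3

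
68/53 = 1 + 15/53≈1.28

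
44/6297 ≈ 0.00699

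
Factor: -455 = -1*5^1*7^1*13^1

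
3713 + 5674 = 9387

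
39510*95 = 3753450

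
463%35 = 8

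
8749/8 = 1093 + 5/8 ≈ 1093.63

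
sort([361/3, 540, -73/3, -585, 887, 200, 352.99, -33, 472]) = [-585, -33, -73/3, 361/3, 200, 352.99, 472, 540, 887]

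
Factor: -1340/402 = -1*2^1*3^(-1)*5^1 = -10/3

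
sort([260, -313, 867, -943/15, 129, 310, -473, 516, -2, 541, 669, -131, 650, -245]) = [-473, -313, -245, -131, -943/15, -2, 129, 260, 310, 516, 541, 650, 669, 867]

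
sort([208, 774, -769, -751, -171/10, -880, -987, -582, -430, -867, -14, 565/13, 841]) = [-987, -880, -867, -769, -751, -582, -430, -171/10, -14, 565/13, 208, 774, 841]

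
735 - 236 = 499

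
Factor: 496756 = 2^2*13^1*41^1*233^1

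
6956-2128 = 4828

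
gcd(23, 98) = 1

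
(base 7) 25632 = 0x1ab2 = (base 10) 6834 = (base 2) 1101010110010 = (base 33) 693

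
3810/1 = 3810 = 3810.00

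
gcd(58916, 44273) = 1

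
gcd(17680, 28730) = 2210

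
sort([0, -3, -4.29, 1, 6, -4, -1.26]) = [-4.29, -4, -3, -1.26, 0, 1, 6]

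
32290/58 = 16145/29≈556.72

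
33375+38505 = 71880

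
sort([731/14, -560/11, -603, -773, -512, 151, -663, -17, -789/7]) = [-773, -663, -603, -512, -789/7, -560/11, -17, 731/14, 151]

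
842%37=28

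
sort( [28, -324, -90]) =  [-324, -90, 28]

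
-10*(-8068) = 80680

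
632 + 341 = 973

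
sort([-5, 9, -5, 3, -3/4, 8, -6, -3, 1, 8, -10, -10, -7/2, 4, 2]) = [-10, -10, -6, -5, -5, -7/2, -3, -3/4, 1, 2, 3, 4, 8, 8, 9]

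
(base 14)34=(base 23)20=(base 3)1201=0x2e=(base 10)46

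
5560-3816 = 1744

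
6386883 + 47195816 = 53582699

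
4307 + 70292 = 74599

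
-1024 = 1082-2106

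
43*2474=106382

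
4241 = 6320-2079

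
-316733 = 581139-897872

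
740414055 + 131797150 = 872211205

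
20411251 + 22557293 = 42968544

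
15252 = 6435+8817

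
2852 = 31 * 92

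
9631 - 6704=2927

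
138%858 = 138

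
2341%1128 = 85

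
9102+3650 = 12752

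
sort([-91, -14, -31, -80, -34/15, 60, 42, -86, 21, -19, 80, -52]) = [-91, -86, -80, -52, -31, -19, -14, -34/15, 21, 42, 60, 80]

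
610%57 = 40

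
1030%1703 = 1030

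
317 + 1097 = 1414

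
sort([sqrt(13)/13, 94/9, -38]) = [-38, sqrt(13)/13, 94/9]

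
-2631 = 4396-7027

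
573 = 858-285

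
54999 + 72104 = 127103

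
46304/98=472 + 24/49 ≈ 472.49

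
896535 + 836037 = 1732572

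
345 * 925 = 319125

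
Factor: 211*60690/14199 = 2^1*5^1*7^1*17^2*211^1*4733^(-1) = 4268530/4733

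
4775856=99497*48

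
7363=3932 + 3431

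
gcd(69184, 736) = 736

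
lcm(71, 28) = 1988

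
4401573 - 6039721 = -1638148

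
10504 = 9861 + 643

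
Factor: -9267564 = -1 * 2^2 * 3^1 * 772297^1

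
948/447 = 316/149 ≈ 2.12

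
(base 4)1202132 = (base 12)3792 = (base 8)14236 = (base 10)6302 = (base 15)1d02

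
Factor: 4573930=2^1*5^1*457393^1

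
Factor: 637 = 7^2*13^1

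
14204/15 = 946 + 14/15 ≈ 946.93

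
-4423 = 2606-7029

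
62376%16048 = 14232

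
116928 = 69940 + 46988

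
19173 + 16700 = 35873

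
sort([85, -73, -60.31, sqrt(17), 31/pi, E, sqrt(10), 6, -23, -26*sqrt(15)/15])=[-73, -60.31, -23, -26*sqrt(15)/15, E, sqrt(10), sqrt(17), 6, 31/pi, 85]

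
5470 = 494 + 4976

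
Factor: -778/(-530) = 5^(-1) * 53^(-1) * 389^1 = 389/265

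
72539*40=2901560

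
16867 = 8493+8374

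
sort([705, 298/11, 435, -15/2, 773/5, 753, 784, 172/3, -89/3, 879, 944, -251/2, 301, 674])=[-251/2, -89/3, -15/2, 298/11, 172/3, 773/5, 301, 435, 674, 705, 753, 784, 879, 944]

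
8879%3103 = 2673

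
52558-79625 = -27067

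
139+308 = 447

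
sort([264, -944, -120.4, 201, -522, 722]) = [-944, -522, -120.4, 201, 264, 722]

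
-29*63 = -1827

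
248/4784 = 31/598 ≈ 0.0518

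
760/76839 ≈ 0.00989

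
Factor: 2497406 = 2^1*1248703^1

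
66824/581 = 115 + 9/581 ≈ 115.02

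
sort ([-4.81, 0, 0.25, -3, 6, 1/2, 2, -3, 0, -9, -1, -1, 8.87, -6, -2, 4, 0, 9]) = [-9, -6, -4.81, -3, -3, -2, -1, -1, 0, 0, 0, 0.25, 1/2, 2, 4, 6, 8.87, 9]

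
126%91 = 35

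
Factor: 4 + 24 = 2^2 * 7^1 = 28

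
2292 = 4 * 573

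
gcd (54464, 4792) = 8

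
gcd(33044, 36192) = 4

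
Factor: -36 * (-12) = 2^4 * 3^3 = 432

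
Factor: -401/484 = -1 * 2^(-2) * 11^(-2) * 401^1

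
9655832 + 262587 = 9918419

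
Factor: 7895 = 5^1*1579^1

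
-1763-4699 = -6462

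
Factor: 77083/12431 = 19^1 * 31^(-1) * 401^(-1) * 4057^1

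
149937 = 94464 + 55473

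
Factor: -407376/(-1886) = 2^3 * 3^3 = 216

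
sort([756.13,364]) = [364,756.13]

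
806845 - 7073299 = -6266454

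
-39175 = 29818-68993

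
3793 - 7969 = -4176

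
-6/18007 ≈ -0.000333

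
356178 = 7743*46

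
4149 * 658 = 2730042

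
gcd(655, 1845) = 5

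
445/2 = 222 + 1/2 = 222.50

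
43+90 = 133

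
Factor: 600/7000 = 3^1 * 5^(-1) * 7^(-1) = 3/35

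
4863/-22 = -221 - 1/22 ≈ -221.05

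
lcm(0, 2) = 0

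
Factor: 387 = 3^2 * 43^1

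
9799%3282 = 3235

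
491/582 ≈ 0.844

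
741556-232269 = 509287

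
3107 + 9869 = 12976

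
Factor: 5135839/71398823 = 5135839^1 * 71398823^(-1)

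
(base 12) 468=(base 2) 1010010000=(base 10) 656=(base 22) 17i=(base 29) mi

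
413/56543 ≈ 0.00730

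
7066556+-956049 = 6110507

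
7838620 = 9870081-2031461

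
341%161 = 19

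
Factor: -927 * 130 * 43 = -1 * 2^1 * 3^2 * 5^1 * 13^1 * 43^1 * 103^1 = -5181930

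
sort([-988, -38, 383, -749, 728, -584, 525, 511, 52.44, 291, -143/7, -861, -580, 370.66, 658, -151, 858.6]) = [-988, -861, -749, -584, -580, -151, -38, -143/7, 52.44, 291, 370.66, 383, 511, 525, 658, 728, 858.6]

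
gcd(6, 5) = 1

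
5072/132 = 1268/33 ≈ 38.42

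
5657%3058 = 2599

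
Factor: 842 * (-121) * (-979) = 2^1 * 11^3 * 89^1 * 421^1 = 99742478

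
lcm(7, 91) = 91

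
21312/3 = 7104 = 7104.00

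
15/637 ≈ 0.0235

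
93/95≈0.979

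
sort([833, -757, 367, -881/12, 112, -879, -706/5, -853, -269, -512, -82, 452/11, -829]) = [-879, -853, -829, -757, -512, -269, -706/5, -82, -881/12, 452/11, 112, 367, 833]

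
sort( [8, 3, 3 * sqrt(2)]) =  [3, 3 * sqrt(2), 8]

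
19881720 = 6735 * 2952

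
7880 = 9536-1656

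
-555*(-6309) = 3501495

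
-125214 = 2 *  (-62607)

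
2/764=1/382 ≈ 0.00262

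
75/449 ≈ 0.167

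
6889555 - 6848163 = 41392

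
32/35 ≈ 0.914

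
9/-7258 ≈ -0.00124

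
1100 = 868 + 232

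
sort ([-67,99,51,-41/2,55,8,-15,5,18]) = [-67,-41/2,-15,5,8,18,51,55,99]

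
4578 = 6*763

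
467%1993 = 467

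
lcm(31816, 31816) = 31816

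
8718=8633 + 85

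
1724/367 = 4+256/367 ≈ 4.70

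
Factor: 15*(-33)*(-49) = 3^2*5^1*7^2*11^1 = 24255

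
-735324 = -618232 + -117092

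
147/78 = 1 + 23/26 ≈ 1.88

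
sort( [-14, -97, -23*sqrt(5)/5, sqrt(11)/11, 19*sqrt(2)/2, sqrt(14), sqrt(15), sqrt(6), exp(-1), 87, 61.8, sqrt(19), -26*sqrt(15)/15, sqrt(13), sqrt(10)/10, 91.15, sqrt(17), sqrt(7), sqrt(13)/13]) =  [-97, -14, -23*sqrt(5)/5, -26*sqrt(15)/15, sqrt(13)/13, sqrt(11)/11, sqrt(10)/10, exp(-1), sqrt(6), sqrt(7), sqrt(13), sqrt(14), sqrt(15), sqrt(17), sqrt(19), 19*sqrt(2)/2, 61.8, 87, 91.15]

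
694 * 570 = 395580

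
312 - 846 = -534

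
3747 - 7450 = -3703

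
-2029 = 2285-4314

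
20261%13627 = 6634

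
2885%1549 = 1336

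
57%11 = 2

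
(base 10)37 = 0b100101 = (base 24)1d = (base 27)1a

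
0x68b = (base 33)1hp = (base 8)3213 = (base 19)4c3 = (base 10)1675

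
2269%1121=27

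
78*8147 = 635466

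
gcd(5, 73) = 1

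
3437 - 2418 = 1019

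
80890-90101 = -9211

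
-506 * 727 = -367862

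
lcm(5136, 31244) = 374928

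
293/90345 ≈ 0.00324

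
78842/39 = 2021+23/39 ≈ 2021.59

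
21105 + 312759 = 333864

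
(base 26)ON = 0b1010000111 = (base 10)647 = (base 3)212222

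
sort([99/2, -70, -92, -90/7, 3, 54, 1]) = [-92, -70, -90/7, 1, 3, 99/2, 54]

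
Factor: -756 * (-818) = 2^3 * 3^3 * 7^1 * 409^1 = 618408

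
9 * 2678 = 24102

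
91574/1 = 91574 = 91574.00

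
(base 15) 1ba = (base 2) 110010000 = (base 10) 400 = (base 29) dn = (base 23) h9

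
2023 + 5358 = 7381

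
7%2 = 1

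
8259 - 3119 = 5140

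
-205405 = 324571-529976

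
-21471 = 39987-61458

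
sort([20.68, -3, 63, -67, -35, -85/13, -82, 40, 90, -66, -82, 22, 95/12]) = [-82, -82, -67, -66, -35, -85/13, -3, 95/12, 20.68, 22, 40, 63, 90]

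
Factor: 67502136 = 2^3*3^1*13^1*19^1*59^1*193^1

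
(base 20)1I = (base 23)1F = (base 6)102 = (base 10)38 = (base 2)100110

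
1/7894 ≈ 0.000127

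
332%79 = 16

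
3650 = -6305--9955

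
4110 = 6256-2146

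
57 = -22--79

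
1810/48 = 905/24 ≈ 37.71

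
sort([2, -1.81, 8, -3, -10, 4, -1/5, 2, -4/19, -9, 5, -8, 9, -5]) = [-10, -9, -8, -5, -3, -1.81, -4/19, -1/5, 2, 2, 4, 5, 8, 9]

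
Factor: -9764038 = -1 * 2^1 * 4882019^1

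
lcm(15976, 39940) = 79880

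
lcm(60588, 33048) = 363528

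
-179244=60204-239448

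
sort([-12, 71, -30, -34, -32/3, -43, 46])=[-43, -34, -30, -12, -32/3, 46, 71]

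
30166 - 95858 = -65692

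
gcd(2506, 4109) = 7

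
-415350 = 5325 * (-78)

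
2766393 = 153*18081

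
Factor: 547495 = 5^1*13^1*8423^1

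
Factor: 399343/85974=2^ (-1)*3^ (-1)*23^ (-1)*641^1=641/138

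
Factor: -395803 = -1 * 395803^1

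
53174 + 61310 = 114484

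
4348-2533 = 1815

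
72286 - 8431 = 63855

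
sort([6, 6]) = [6, 6]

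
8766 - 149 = 8617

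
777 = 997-220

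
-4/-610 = 2/305 ≈ 0.00656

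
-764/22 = -34 - 8/11 ≈ -34.73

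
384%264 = 120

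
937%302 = 31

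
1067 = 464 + 603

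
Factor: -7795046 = -1*2^1*7^1*556789^1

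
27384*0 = 0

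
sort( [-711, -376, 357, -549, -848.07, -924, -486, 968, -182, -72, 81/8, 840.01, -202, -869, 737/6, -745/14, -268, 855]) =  [-924, -869, -848.07, -711, -549, -486, -376, -268, -202, -182, -72, -745/14, 81/8, 737/6, 357, 840.01, 855, 968]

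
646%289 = 68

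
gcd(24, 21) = 3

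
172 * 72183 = 12415476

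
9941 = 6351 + 3590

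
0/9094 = 0 = 0.00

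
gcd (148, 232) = 4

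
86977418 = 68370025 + 18607393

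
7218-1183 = 6035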